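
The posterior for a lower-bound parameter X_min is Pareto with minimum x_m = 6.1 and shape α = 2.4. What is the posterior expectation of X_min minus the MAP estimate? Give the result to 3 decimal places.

The Pareto density is strictly decreasing on [x_m, ∞), so the mode is x_m = 6.100.
Mean = α·x_m/(α−1) = 2.4·6.1/1.4 = 10.457.
Difference = 10.457 − 6.100 = 4.357.
Mean > mode: the posterior has a right tail.

4.357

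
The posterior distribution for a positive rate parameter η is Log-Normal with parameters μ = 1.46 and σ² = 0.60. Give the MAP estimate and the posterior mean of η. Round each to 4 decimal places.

Mode = exp(μ − σ²) = exp(0.86) = 2.3632.
Mean = exp(μ + σ²/2) = exp(1.760) = 5.8124.

MAP = 2.3632; posterior mean = 5.8124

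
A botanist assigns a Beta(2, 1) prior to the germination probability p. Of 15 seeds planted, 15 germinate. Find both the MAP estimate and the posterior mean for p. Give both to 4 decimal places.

MAP = 1.0000, posterior mean = 0.9444

Posterior: Beta(2+15, 1+0) = Beta(17, 1).
Since β = 1 ≤ 1 and α > 1, the Beta density is monotone increasing on [0,1]; the mode is at 1.
Mean = 17/(17+1) = 0.9444.
The mean is pulled below the mode by the posterior's left skew.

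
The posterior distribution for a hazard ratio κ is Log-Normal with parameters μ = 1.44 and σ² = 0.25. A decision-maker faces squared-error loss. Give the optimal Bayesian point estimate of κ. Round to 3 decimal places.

4.783

Mode = exp(μ − σ²) = exp(1.19) = 3.287.
Mean = exp(μ + σ²/2) = exp(1.565) = 4.783.
Squared-error loss ⇒ the optimal estimator is the posterior mean.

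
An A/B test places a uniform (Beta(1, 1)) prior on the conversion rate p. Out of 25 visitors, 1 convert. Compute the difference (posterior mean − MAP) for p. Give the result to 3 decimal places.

0.034

Posterior: Beta(1+1, 1+24) = Beta(2, 25).
Mode = (2−1)/(2+25−2) = 1/25 = 0.040.
With a flat prior the MAP equals the MLE, 1/25.
Mean = 2/(2+25) = 2/27 = 0.074.
Difference = 0.074 − 0.040 = 0.034.
The posterior is right-skewed, so the mean exceeds the mode.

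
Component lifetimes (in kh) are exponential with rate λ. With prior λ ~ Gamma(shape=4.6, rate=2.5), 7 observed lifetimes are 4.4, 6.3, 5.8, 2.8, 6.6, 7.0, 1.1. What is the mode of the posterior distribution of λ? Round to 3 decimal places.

Σ times = 34.0. Posterior: Gamma(shape = 4.6+7 = 11.6, rate = 2.5+34.0 = 36.5).
Mode = (α−1)/β = 10.6/36.5 = 0.290.
Mean = α/β = 11.6/36.5 = 0.318.
This is the posterior mode — the MAP estimate.

0.290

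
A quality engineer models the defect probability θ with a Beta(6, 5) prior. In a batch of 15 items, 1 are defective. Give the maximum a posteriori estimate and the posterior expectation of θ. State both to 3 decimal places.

Posterior: Beta(6+1, 5+14) = Beta(7, 19).
Mode = (7−1)/(7+19−2) = 6/24 = 0.250.
Mean = 7/(7+19) = 7/26 = 0.269.
Mean > mode: the posterior has a right tail.

MAP = 0.250; posterior mean = 0.269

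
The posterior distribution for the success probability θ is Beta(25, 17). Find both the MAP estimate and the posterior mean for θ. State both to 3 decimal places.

Mode = (25−1)/(25+17−2) = 24/40 = 0.600.
Mean = 25/(25+17) = 25/42 = 0.595.
The mean is pulled below the mode by the posterior's left skew.

MAP = 0.600, posterior mean = 0.595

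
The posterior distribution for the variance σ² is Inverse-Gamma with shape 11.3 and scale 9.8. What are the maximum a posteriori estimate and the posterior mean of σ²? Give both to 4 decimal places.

Mode = β/(α+1) = 9.8/12.3 = 0.7967.
Mean = β/(α−1) = 9.8/10.3 = 0.9515.

maximum a posteriori estimate = 0.7967, posterior mean = 0.9515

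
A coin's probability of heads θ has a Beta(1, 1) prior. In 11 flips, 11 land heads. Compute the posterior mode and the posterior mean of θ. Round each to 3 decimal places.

Posterior: Beta(1+11, 1+0) = Beta(12, 1).
Since β = 1 ≤ 1 and α > 1, the Beta density is monotone increasing on [0,1]; the mode is at 1.
Mean = 12/(12+1) = 0.923.
Left-skewed posterior ⇒ mean < mode.

posterior mode = 1.000, posterior mean = 0.923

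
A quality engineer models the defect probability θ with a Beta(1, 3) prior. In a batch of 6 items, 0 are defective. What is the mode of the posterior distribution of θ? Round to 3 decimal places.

Posterior: Beta(1+0, 3+6) = Beta(1, 9).
Since α = 1 ≤ 1 and β > 1, the Beta density is monotone decreasing on [0,1]; the mode is at 0.
Mean = 1/(1+9) = 0.100.
This is the posterior mode — the MAP estimate.

0.000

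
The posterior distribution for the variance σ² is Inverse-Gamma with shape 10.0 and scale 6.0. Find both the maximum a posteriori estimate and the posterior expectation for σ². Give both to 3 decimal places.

Mode = β/(α+1) = 6.0/11.0 = 0.545.
Mean = β/(α−1) = 6.0/9.0 = 0.667.

MAP: 0.545. Posterior mean: 0.667.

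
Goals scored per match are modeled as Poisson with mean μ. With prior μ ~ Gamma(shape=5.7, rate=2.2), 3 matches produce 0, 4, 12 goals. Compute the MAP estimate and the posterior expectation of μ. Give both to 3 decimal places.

Σ counts = 16. Posterior: Gamma(shape = 5.7+16 = 21.7, rate = 2.2+3 = 5.2).
Mode = (α−1)/β = 20.7/5.2 = 3.981.
Mean = α/β = 21.7/5.2 = 4.173.

MAP estimate = 3.981, posterior expectation = 4.173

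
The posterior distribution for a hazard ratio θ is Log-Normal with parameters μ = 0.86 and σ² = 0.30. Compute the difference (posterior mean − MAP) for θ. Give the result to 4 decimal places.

Mode = exp(μ − σ²) = exp(0.56) = 1.7507.
Mean = exp(μ + σ²/2) = exp(1.010) = 2.7456.
Difference = 2.7456 − 1.7507 = 0.9949.
The posterior is right-skewed, so the mean exceeds the mode.

0.9949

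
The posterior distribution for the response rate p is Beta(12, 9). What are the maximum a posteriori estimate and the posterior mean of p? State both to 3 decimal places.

MAP = 0.579; posterior mean = 0.571

Mode = (12−1)/(12+9−2) = 11/19 = 0.579.
Mean = 12/(12+9) = 12/21 = 0.571.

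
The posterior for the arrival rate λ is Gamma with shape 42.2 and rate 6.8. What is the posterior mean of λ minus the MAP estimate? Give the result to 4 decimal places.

0.1471

Mode = (α−1)/β = 41.2/6.8 = 6.0588.
Mean = α/β = 42.2/6.8 = 6.2059.
Difference = 6.2059 − 6.0588 = 0.1471.
The posterior is right-skewed, so the mean exceeds the mode.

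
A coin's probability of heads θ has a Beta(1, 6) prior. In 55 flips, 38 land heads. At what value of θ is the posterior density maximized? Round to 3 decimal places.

Posterior: Beta(1+38, 6+17) = Beta(39, 23).
Mode = (39−1)/(39+23−2) = 38/60 = 0.633.
Mean = 39/(39+23) = 39/62 = 0.629.
This is the posterior mode — the MAP estimate.

0.633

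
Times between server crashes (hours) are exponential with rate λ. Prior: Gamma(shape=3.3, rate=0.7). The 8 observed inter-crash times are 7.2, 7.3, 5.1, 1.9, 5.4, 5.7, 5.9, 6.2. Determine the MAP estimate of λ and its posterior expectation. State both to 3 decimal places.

λ_MAP = 0.227, E[λ|data] = 0.249

Σ times = 44.7. Posterior: Gamma(shape = 3.3+8 = 11.3, rate = 0.7+44.7 = 45.4).
Mode = (α−1)/β = 10.3/45.4 = 0.227.
Mean = α/β = 11.3/45.4 = 0.249.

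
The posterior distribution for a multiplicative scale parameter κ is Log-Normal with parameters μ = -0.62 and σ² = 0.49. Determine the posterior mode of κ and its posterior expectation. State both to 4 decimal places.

Mode = exp(μ − σ²) = exp(-1.11) = 0.3296.
Mean = exp(μ + σ²/2) = exp(-0.375) = 0.6873.

κ_MAP = 0.3296, E[κ|data] = 0.6873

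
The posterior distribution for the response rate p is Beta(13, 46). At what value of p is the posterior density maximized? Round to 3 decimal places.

Mode = (13−1)/(13+46−2) = 12/57 = 0.211.
Mean = 13/(13+46) = 13/59 = 0.220.
This is the posterior mode — the MAP estimate.

0.211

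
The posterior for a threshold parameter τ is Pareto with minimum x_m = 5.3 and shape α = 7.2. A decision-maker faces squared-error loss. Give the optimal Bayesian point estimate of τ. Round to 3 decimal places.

The Pareto density is strictly decreasing on [x_m, ∞), so the mode is x_m = 5.300.
Mean = α·x_m/(α−1) = 7.2·5.3/6.2 = 6.155.
Squared-error loss ⇒ the optimal estimator is the posterior mean.

6.155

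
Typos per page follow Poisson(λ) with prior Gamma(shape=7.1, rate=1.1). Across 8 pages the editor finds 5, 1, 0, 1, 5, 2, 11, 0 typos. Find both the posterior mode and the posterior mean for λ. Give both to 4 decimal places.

Σ counts = 25. Posterior: Gamma(shape = 7.1+25 = 32.1, rate = 1.1+8 = 9.1).
Mode = (α−1)/β = 31.1/9.1 = 3.4176.
Mean = α/β = 32.1/9.1 = 3.5275.

MAP: 3.4176. Posterior mean: 3.5275.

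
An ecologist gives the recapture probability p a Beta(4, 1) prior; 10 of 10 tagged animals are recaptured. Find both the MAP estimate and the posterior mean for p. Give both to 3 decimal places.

Posterior: Beta(4+10, 1+0) = Beta(14, 1).
Since β = 1 ≤ 1 and α > 1, the Beta density is monotone increasing on [0,1]; the mode is at 1.
Mean = 14/(14+1) = 0.933.

MAP = 1.000, posterior mean = 0.933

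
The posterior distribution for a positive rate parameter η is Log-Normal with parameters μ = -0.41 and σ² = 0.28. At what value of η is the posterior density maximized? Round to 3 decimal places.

Mode = exp(μ − σ²) = exp(-0.69) = 0.502.
Mean = exp(μ + σ²/2) = exp(-0.270) = 0.763.
This is the posterior mode — the MAP estimate.

0.502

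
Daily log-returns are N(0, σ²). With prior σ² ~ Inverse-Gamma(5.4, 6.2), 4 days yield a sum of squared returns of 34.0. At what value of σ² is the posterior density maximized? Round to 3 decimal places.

Posterior: Inverse-Gamma(shape = 5.4+4/2 = 7.4, scale = 6.2+34.0/2 = 23.2).
Mode = β/(α+1) = 23.2/8.4 = 2.762.
Mean = β/(α−1) = 23.2/6.4 = 3.625.
This is the posterior mode — the MAP estimate.

2.762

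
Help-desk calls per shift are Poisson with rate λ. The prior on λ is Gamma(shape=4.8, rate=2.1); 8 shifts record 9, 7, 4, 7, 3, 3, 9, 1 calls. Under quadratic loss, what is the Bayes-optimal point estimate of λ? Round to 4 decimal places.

4.7327

Σ counts = 43. Posterior: Gamma(shape = 4.8+43 = 47.8, rate = 2.1+8 = 10.1).
Mode = (α−1)/β = 46.8/10.1 = 4.6337.
Mean = α/β = 47.8/10.1 = 4.7327.
Quadratic loss ⇒ the optimal estimator is the posterior mean.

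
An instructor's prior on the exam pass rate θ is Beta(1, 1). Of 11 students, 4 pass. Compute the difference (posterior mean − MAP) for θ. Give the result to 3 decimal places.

Posterior: Beta(1+4, 1+7) = Beta(5, 8).
Mode = (5−1)/(5+8−2) = 4/11 = 0.364.
With a flat prior the MAP equals the MLE, 4/11.
Mean = 5/(5+8) = 5/13 = 0.385.
Difference = 0.385 − 0.364 = 0.021.

0.021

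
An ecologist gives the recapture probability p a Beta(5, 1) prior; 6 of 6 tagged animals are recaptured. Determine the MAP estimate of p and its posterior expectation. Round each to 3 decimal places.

p_MAP = 1.000, E[p|data] = 0.917

Posterior: Beta(5+6, 1+0) = Beta(11, 1).
Since β = 1 ≤ 1 and α > 1, the Beta density is monotone increasing on [0,1]; the mode is at 1.
Mean = 11/(11+1) = 0.917.
Mode > mean: the posterior has a left tail.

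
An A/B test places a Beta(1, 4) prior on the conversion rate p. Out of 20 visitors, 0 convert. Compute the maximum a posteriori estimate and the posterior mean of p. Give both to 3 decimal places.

MAP = 0.000; posterior mean = 0.040

Posterior: Beta(1+0, 4+20) = Beta(1, 24).
Since α = 1 ≤ 1 and β > 1, the Beta density is monotone decreasing on [0,1]; the mode is at 0.
Mean = 1/(1+24) = 0.040.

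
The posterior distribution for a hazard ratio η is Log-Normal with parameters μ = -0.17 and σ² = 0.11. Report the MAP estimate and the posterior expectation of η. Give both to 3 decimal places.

Mode = exp(μ − σ²) = exp(-0.28) = 0.756.
Mean = exp(μ + σ²/2) = exp(-0.115) = 0.891.

MAP = 0.756, posterior mean = 0.891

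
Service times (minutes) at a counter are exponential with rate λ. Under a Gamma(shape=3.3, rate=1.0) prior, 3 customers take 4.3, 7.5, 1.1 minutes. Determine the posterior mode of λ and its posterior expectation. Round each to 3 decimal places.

Σ times = 12.9. Posterior: Gamma(shape = 3.3+3 = 6.3, rate = 1.0+12.9 = 13.9).
Mode = (α−1)/β = 5.3/13.9 = 0.381.
Mean = α/β = 6.3/13.9 = 0.453.

λ_MAP = 0.381, E[λ|data] = 0.453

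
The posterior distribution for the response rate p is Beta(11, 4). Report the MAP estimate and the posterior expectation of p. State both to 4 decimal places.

MAP estimate = 0.7692, posterior expectation = 0.7333

Mode = (11−1)/(11+4−2) = 10/13 = 0.7692.
Mean = 11/(11+4) = 11/15 = 0.7333.
The mean is pulled below the mode by the posterior's left skew.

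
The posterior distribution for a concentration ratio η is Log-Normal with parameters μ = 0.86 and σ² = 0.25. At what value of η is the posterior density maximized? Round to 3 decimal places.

1.840

Mode = exp(μ − σ²) = exp(0.61) = 1.840.
Mean = exp(μ + σ²/2) = exp(0.985) = 2.678.
This is the posterior mode — the MAP estimate.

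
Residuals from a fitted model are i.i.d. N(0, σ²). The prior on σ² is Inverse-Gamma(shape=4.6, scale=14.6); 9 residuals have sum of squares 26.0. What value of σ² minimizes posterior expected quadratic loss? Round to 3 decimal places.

Posterior: Inverse-Gamma(shape = 4.6+9/2 = 9.1, scale = 14.6+26.0/2 = 27.6).
Mode = β/(α+1) = 27.6/10.1 = 2.733.
Mean = β/(α−1) = 27.6/8.1 = 3.407.
Quadratic loss ⇒ the optimal estimator is the posterior mean.

3.407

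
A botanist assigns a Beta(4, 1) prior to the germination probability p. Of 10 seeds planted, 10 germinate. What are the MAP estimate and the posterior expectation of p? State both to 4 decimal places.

Posterior: Beta(4+10, 1+0) = Beta(14, 1).
Since β = 1 ≤ 1 and α > 1, the Beta density is monotone increasing on [0,1]; the mode is at 1.
Mean = 14/(14+1) = 0.9333.
Mode > mean: the posterior has a left tail.

MAP = 1.0000; posterior mean = 0.9333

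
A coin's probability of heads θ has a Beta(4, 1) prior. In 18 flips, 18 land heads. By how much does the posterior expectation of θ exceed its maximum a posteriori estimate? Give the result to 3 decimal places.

Posterior: Beta(4+18, 1+0) = Beta(22, 1).
Since β = 1 ≤ 1 and α > 1, the Beta density is monotone increasing on [0,1]; the mode is at 1.
Mean = 22/(22+1) = 0.957.
Difference = 0.957 − 1.000 = -0.043.
Left-skewed posterior ⇒ mean < mode.

-0.043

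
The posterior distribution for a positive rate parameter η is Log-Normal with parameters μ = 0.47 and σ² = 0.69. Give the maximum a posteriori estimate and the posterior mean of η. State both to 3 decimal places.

Mode = exp(μ − σ²) = exp(-0.22) = 0.803.
Mean = exp(μ + σ²/2) = exp(0.815) = 2.259.
Mean > mode: the posterior has a right tail.

MAP = 0.803, posterior mean = 2.259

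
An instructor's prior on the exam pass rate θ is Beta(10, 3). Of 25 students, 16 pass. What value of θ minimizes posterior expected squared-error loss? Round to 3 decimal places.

Posterior: Beta(10+16, 3+9) = Beta(26, 12).
Mode = (26−1)/(26+12−2) = 25/36 = 0.694.
Mean = 26/(26+12) = 26/38 = 0.684.
Squared-error loss ⇒ the optimal estimator is the posterior mean.

0.684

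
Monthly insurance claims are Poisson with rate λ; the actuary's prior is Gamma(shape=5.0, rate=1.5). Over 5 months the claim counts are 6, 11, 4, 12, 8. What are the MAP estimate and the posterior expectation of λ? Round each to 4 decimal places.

MAP: 6.9231. Posterior mean: 7.0769.

Σ counts = 41. Posterior: Gamma(shape = 5.0+41 = 46.0, rate = 1.5+5 = 6.5).
Mode = (α−1)/β = 45.0/6.5 = 6.9231.
Mean = α/β = 46.0/6.5 = 7.0769.
The mean is pulled above the mode by the posterior's right skew.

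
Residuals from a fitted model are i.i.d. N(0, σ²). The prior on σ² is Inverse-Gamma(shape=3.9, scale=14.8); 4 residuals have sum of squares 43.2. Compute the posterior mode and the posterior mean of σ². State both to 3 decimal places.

MAP: 5.275. Posterior mean: 7.429.

Posterior: Inverse-Gamma(shape = 3.9+4/2 = 5.9, scale = 14.8+43.2/2 = 36.4).
Mode = β/(α+1) = 36.4/6.9 = 5.275.
Mean = β/(α−1) = 36.4/4.9 = 7.429.
Mean > mode: the posterior has a right tail.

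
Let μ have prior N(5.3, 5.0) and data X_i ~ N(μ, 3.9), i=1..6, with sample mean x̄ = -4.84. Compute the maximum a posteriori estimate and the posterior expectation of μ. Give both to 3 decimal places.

MAP = -3.673; posterior mean = -3.673

Posterior for μ is Normal. Precision-weighted mean: (1/5.0·5.3 + 6/3.9·-4.84) / (1/5.0 + 6/3.9) = -3.673.
A Normal posterior is symmetric, so mode = mean.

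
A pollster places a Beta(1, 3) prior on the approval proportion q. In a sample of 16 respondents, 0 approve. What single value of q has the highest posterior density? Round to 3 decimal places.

0.000

Posterior: Beta(1+0, 3+16) = Beta(1, 19).
Since α = 1 ≤ 1 and β > 1, the Beta density is monotone decreasing on [0,1]; the mode is at 0.
Mean = 1/(1+19) = 0.050.
This is the posterior mode — the MAP estimate.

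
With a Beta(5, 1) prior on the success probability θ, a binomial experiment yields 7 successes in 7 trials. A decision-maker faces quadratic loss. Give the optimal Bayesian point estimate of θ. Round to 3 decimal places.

Posterior: Beta(5+7, 1+0) = Beta(12, 1).
Since β = 1 ≤ 1 and α > 1, the Beta density is monotone increasing on [0,1]; the mode is at 1.
Mean = 12/(12+1) = 0.923.
Quadratic loss ⇒ the optimal estimator is the posterior mean.

0.923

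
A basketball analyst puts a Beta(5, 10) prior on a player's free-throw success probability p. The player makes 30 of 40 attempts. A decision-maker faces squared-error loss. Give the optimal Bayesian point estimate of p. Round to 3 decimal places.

0.636

Posterior: Beta(5+30, 10+10) = Beta(35, 20).
Mode = (35−1)/(35+20−2) = 34/53 = 0.642.
Mean = 35/(35+20) = 35/55 = 0.636.
Squared-error loss ⇒ the optimal estimator is the posterior mean.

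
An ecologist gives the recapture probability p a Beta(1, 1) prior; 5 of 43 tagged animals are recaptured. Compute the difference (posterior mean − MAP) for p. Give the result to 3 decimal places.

0.017

Posterior: Beta(1+5, 1+38) = Beta(6, 39).
Mode = (6−1)/(6+39−2) = 5/43 = 0.116.
With a flat prior the MAP equals the MLE, 5/43.
Mean = 6/(6+39) = 6/45 = 0.133.
Difference = 0.133 − 0.116 = 0.017.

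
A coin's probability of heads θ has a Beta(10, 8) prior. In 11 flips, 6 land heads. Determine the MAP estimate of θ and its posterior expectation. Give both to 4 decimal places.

Posterior: Beta(10+6, 8+5) = Beta(16, 13).
Mode = (16−1)/(16+13−2) = 15/27 = 0.5556.
Mean = 16/(16+13) = 16/29 = 0.5517.

MAP = 0.5556; posterior mean = 0.5517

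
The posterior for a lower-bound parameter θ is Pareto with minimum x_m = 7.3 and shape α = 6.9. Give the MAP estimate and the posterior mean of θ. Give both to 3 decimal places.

MAP = 7.300; posterior mean = 8.537

The Pareto density is strictly decreasing on [x_m, ∞), so the mode is x_m = 7.300.
Mean = α·x_m/(α−1) = 6.9·7.3/5.9 = 8.537.
Mean > mode: the posterior has a right tail.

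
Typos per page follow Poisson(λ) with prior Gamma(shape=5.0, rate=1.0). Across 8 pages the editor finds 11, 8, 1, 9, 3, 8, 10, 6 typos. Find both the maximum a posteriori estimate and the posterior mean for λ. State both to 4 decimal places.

Σ counts = 56. Posterior: Gamma(shape = 5.0+56 = 61.0, rate = 1.0+8 = 9.0).
Mode = (α−1)/β = 60.0/9.0 = 6.6667.
Mean = α/β = 61.0/9.0 = 6.7778.
Mean > mode: the posterior has a right tail.

MAP: 6.6667. Posterior mean: 6.7778.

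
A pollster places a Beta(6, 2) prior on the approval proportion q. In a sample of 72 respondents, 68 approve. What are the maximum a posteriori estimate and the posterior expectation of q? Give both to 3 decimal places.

Posterior: Beta(6+68, 2+4) = Beta(74, 6).
Mode = (74−1)/(74+6−2) = 73/78 = 0.936.
Mean = 74/(74+6) = 74/80 = 0.925.

q_MAP = 0.936, E[q|data] = 0.925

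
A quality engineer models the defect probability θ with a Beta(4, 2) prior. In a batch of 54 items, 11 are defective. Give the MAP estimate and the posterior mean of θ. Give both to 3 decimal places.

θ_MAP = 0.241, E[θ|data] = 0.250

Posterior: Beta(4+11, 2+43) = Beta(15, 45).
Mode = (15−1)/(15+45−2) = 14/58 = 0.241.
Mean = 15/(15+45) = 15/60 = 0.250.
The posterior is right-skewed, so the mean exceeds the mode.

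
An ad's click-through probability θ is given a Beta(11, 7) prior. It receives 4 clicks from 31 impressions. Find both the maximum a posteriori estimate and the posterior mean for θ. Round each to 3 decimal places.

MAP = 0.298; posterior mean = 0.306

Posterior: Beta(11+4, 7+27) = Beta(15, 34).
Mode = (15−1)/(15+34−2) = 14/47 = 0.298.
Mean = 15/(15+34) = 15/49 = 0.306.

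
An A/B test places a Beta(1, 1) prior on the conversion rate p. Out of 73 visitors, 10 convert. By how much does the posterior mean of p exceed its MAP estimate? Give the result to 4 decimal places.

Posterior: Beta(1+10, 1+63) = Beta(11, 64).
Mode = (11−1)/(11+64−2) = 10/73 = 0.1370.
Mean = 11/(11+64) = 11/75 = 0.1467.
Difference = 0.1467 − 0.1370 = 0.0097.
The posterior is right-skewed, so the mean exceeds the mode.

0.0097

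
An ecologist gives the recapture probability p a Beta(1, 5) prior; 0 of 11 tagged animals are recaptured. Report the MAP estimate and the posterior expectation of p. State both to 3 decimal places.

MAP = 0.000, posterior mean = 0.059

Posterior: Beta(1+0, 5+11) = Beta(1, 16).
Since α = 1 ≤ 1 and β > 1, the Beta density is monotone decreasing on [0,1]; the mode is at 0.
Mean = 1/(1+16) = 0.059.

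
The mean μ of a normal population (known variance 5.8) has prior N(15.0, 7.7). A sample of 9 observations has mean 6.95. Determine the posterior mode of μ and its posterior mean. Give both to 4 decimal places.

MAP: 7.5717. Posterior mean: 7.5717.

Posterior for μ is Normal. Precision-weighted mean: (1/7.7·15.0 + 9/5.8·6.95) / (1/7.7 + 9/5.8) = 7.5717.
A Normal posterior is symmetric, so mode = mean.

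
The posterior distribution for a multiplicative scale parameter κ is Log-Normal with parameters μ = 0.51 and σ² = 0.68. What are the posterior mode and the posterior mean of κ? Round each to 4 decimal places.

MAP = 0.8437, posterior mean = 2.3396

Mode = exp(μ − σ²) = exp(-0.17) = 0.8437.
Mean = exp(μ + σ²/2) = exp(0.850) = 2.3396.
Right-skewed posterior ⇒ mode < mean.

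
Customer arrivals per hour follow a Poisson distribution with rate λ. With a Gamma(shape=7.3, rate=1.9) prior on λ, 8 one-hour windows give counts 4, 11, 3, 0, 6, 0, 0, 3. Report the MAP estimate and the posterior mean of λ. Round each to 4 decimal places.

MAP = 3.3636; posterior mean = 3.4646

Σ counts = 27. Posterior: Gamma(shape = 7.3+27 = 34.3, rate = 1.9+8 = 9.9).
Mode = (α−1)/β = 33.3/9.9 = 3.3636.
Mean = α/β = 34.3/9.9 = 3.4646.
Mean > mode: the posterior has a right tail.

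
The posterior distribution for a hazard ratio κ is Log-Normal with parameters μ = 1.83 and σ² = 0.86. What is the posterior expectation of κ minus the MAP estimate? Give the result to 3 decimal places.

6.945

Mode = exp(μ − σ²) = exp(0.97) = 2.638.
Mean = exp(μ + σ²/2) = exp(2.260) = 9.583.
Difference = 9.583 − 2.638 = 6.945.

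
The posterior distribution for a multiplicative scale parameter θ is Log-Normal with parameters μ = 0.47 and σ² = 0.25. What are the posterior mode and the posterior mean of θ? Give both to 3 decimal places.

θ_MAP = 1.246, E[θ|data] = 1.813

Mode = exp(μ − σ²) = exp(0.22) = 1.246.
Mean = exp(μ + σ²/2) = exp(0.595) = 1.813.
The mean is pulled above the mode by the posterior's right skew.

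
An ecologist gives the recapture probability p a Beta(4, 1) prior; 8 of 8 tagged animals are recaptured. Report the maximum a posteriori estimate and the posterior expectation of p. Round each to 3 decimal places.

Posterior: Beta(4+8, 1+0) = Beta(12, 1).
Since β = 1 ≤ 1 and α > 1, the Beta density is monotone increasing on [0,1]; the mode is at 1.
Mean = 12/(12+1) = 0.923.
The posterior is left-skewed, so the mode exceeds the mean.

maximum a posteriori estimate = 1.000, posterior expectation = 0.923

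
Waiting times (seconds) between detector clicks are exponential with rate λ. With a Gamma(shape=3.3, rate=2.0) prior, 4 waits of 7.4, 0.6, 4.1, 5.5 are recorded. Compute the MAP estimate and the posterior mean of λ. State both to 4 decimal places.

MAP = 0.3214, posterior mean = 0.3724

Σ times = 17.6. Posterior: Gamma(shape = 3.3+4 = 7.3, rate = 2.0+17.6 = 19.6).
Mode = (α−1)/β = 6.3/19.6 = 0.3214.
Mean = α/β = 7.3/19.6 = 0.3724.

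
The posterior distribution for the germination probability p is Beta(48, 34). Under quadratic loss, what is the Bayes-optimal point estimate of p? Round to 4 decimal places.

0.5854

Mode = (48−1)/(48+34−2) = 47/80 = 0.5875.
Mean = 48/(48+34) = 48/82 = 0.5854.
Quadratic loss ⇒ the optimal estimator is the posterior mean.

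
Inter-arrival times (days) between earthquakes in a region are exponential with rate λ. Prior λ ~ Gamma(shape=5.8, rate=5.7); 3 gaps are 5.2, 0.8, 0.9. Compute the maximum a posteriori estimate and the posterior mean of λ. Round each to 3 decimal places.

Σ times = 6.9. Posterior: Gamma(shape = 5.8+3 = 8.8, rate = 5.7+6.9 = 12.6).
Mode = (α−1)/β = 7.8/12.6 = 0.619.
Mean = α/β = 8.8/12.6 = 0.698.

maximum a posteriori estimate = 0.619, posterior mean = 0.698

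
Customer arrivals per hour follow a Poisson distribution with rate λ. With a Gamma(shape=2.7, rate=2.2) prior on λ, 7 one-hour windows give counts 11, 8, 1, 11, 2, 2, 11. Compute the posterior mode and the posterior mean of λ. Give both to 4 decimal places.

MAP = 5.1848; posterior mean = 5.2935

Σ counts = 46. Posterior: Gamma(shape = 2.7+46 = 48.7, rate = 2.2+7 = 9.2).
Mode = (α−1)/β = 47.7/9.2 = 5.1848.
Mean = α/β = 48.7/9.2 = 5.2935.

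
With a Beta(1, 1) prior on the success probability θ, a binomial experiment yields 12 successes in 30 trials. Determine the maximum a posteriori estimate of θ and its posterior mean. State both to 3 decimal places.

MAP = 0.400; posterior mean = 0.406

Posterior: Beta(1+12, 1+18) = Beta(13, 19).
Mode = (13−1)/(13+19−2) = 12/30 = 0.400.
With a flat prior the MAP equals the MLE, 12/30.
Mean = 13/(13+19) = 13/32 = 0.406.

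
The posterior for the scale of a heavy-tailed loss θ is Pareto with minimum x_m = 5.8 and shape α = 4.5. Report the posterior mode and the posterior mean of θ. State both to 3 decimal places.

The Pareto density is strictly decreasing on [x_m, ∞), so the mode is x_m = 5.800.
Mean = α·x_m/(α−1) = 4.5·5.8/3.5 = 7.457.

MAP = 5.800; posterior mean = 7.457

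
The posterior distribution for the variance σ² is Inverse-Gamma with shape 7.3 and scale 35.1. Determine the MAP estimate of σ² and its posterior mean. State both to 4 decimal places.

Mode = β/(α+1) = 35.1/8.3 = 4.2289.
Mean = β/(α−1) = 35.1/6.3 = 5.5714.

σ²_MAP = 4.2289, E[σ²|data] = 5.5714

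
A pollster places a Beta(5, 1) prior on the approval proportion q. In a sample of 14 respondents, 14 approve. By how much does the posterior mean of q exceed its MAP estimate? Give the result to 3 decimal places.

Posterior: Beta(5+14, 1+0) = Beta(19, 1).
Since β = 1 ≤ 1 and α > 1, the Beta density is monotone increasing on [0,1]; the mode is at 1.
Mean = 19/(19+1) = 0.950.
Difference = 0.950 − 1.000 = -0.050.
Left-skewed posterior ⇒ mean < mode.

-0.050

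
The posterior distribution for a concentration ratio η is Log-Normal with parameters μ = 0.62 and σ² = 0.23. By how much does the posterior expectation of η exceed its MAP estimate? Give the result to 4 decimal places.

Mode = exp(μ − σ²) = exp(0.39) = 1.4770.
Mean = exp(μ + σ²/2) = exp(0.735) = 2.0855.
Difference = 2.0855 − 1.4770 = 0.6085.

0.6085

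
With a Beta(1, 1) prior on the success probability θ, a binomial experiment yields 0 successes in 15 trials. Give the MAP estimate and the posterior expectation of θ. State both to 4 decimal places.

Posterior: Beta(1+0, 1+15) = Beta(1, 16).
Since α = 1 ≤ 1 and β > 1, the Beta density is monotone decreasing on [0,1]; the mode is at 0.
Mean = 1/(1+16) = 0.0588.

MAP estimate = 0.0000, posterior expectation = 0.0588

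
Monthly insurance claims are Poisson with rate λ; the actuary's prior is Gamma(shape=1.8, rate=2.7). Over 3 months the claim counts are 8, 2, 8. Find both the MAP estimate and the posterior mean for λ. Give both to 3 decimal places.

λ_MAP = 3.298, E[λ|data] = 3.474

Σ counts = 18. Posterior: Gamma(shape = 1.8+18 = 19.8, rate = 2.7+3 = 5.7).
Mode = (α−1)/β = 18.8/5.7 = 3.298.
Mean = α/β = 19.8/5.7 = 3.474.
The posterior is right-skewed, so the mean exceeds the mode.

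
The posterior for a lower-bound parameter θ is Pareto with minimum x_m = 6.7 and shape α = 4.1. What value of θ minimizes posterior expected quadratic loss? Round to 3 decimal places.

8.861

The Pareto density is strictly decreasing on [x_m, ∞), so the mode is x_m = 6.700.
Mean = α·x_m/(α−1) = 4.1·6.7/3.1 = 8.861.
Quadratic loss ⇒ the optimal estimator is the posterior mean.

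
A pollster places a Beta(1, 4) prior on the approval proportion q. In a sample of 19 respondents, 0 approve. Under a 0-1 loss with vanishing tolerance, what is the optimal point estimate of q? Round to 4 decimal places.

Posterior: Beta(1+0, 4+19) = Beta(1, 23).
Since α = 1 ≤ 1 and β > 1, the Beta density is monotone decreasing on [0,1]; the mode is at 0.
Mean = 1/(1+23) = 0.0417.
This is the posterior mode — the MAP estimate.

0.0000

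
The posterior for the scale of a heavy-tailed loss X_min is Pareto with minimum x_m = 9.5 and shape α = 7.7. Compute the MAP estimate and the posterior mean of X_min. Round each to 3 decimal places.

The Pareto density is strictly decreasing on [x_m, ∞), so the mode is x_m = 9.500.
Mean = α·x_m/(α−1) = 7.7·9.5/6.7 = 10.918.
Right-skewed posterior ⇒ mode < mean.

MAP = 9.500; posterior mean = 10.918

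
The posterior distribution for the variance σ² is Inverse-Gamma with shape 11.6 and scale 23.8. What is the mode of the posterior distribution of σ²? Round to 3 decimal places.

1.889

Mode = β/(α+1) = 23.8/12.6 = 1.889.
Mean = β/(α−1) = 23.8/10.6 = 2.245.
This is the posterior mode — the MAP estimate.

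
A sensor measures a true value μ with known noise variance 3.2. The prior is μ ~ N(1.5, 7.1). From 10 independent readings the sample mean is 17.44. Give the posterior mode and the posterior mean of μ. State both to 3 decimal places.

MAP: 16.753. Posterior mean: 16.753.

Posterior for μ is Normal. Precision-weighted mean: (1/7.1·1.5 + 10/3.2·17.44) / (1/7.1 + 10/3.2) = 16.753.
A Normal posterior is symmetric, so mode = mean.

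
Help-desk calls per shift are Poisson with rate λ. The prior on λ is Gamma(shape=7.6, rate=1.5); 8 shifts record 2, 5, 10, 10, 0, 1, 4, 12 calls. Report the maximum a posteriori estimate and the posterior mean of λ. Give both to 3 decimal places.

Σ counts = 44. Posterior: Gamma(shape = 7.6+44 = 51.6, rate = 1.5+8 = 9.5).
Mode = (α−1)/β = 50.6/9.5 = 5.326.
Mean = α/β = 51.6/9.5 = 5.432.

MAP: 5.326. Posterior mean: 5.432.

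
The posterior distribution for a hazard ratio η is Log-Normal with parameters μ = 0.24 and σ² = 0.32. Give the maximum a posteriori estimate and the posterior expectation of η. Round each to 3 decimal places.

MAP: 0.923. Posterior mean: 1.492.

Mode = exp(μ − σ²) = exp(-0.08) = 0.923.
Mean = exp(μ + σ²/2) = exp(0.400) = 1.492.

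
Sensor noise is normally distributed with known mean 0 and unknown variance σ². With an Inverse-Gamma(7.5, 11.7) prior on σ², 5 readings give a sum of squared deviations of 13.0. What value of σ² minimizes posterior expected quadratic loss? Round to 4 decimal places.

2.0222

Posterior: Inverse-Gamma(shape = 7.5+5/2 = 10.0, scale = 11.7+13.0/2 = 18.2).
Mode = β/(α+1) = 18.2/11.0 = 1.6545.
Mean = β/(α−1) = 18.2/9.0 = 2.0222.
Quadratic loss ⇒ the optimal estimator is the posterior mean.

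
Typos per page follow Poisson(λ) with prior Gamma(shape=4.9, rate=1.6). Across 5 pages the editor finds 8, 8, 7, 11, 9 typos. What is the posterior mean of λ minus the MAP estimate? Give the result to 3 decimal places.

Σ counts = 43. Posterior: Gamma(shape = 4.9+43 = 47.9, rate = 1.6+5 = 6.6).
Mode = (α−1)/β = 46.9/6.6 = 7.106.
Mean = α/β = 47.9/6.6 = 7.258.
Difference = 7.258 − 7.106 = 0.152.

0.152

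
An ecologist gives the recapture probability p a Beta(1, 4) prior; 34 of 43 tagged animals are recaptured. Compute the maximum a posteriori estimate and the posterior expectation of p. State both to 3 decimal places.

Posterior: Beta(1+34, 4+9) = Beta(35, 13).
Mode = (35−1)/(35+13−2) = 34/46 = 0.739.
Mean = 35/(35+13) = 35/48 = 0.729.

p_MAP = 0.739, E[p|data] = 0.729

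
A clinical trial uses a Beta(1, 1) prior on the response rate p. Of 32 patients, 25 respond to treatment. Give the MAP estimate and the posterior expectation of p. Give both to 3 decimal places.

Posterior: Beta(1+25, 1+7) = Beta(26, 8).
Mode = (26−1)/(26+8−2) = 25/32 = 0.781.
With a flat prior the MAP equals the MLE, 25/32.
Mean = 26/(26+8) = 26/34 = 0.765.
The posterior is left-skewed, so the mode exceeds the mean.

MAP = 0.781, posterior mean = 0.765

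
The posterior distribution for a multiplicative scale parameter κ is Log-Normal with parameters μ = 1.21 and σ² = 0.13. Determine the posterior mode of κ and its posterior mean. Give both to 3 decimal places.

MAP = 2.945, posterior mean = 3.579

Mode = exp(μ − σ²) = exp(1.08) = 2.945.
Mean = exp(μ + σ²/2) = exp(1.275) = 3.579.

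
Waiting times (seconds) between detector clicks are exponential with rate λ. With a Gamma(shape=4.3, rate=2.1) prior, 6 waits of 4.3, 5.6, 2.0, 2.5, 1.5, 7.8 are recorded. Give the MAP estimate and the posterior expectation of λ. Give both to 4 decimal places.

Σ times = 23.7. Posterior: Gamma(shape = 4.3+6 = 10.3, rate = 2.1+23.7 = 25.8).
Mode = (α−1)/β = 9.3/25.8 = 0.3605.
Mean = α/β = 10.3/25.8 = 0.3992.
The posterior is right-skewed, so the mean exceeds the mode.

λ_MAP = 0.3605, E[λ|data] = 0.3992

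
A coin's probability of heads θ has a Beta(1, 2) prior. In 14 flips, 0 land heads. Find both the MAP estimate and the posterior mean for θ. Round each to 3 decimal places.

Posterior: Beta(1+0, 2+14) = Beta(1, 16).
Since α = 1 ≤ 1 and β > 1, the Beta density is monotone decreasing on [0,1]; the mode is at 0.
Mean = 1/(1+16) = 0.059.

θ_MAP = 0.000, E[θ|data] = 0.059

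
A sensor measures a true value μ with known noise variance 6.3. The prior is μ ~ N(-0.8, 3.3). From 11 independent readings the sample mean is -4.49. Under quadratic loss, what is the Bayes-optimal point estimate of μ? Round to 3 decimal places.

-3.944

Posterior for μ is Normal. Precision-weighted mean: (1/3.3·-0.8 + 11/6.3·-4.49) / (1/3.3 + 11/6.3) = -3.944.
A Normal posterior is symmetric, so mode = mean.
Quadratic loss ⇒ the optimal estimator is the posterior mean.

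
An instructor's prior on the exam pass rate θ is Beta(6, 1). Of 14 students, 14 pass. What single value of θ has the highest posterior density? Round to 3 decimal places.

1.000

Posterior: Beta(6+14, 1+0) = Beta(20, 1).
Since β = 1 ≤ 1 and α > 1, the Beta density is monotone increasing on [0,1]; the mode is at 1.
Mean = 20/(20+1) = 0.952.
This is the posterior mode — the MAP estimate.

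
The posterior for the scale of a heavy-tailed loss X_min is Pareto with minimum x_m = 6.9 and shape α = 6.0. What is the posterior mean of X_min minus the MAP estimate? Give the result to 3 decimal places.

The Pareto density is strictly decreasing on [x_m, ∞), so the mode is x_m = 6.900.
Mean = α·x_m/(α−1) = 6.0·6.9/5.0 = 8.280.
Difference = 8.280 − 6.900 = 1.380.
Mean > mode: the posterior has a right tail.

1.380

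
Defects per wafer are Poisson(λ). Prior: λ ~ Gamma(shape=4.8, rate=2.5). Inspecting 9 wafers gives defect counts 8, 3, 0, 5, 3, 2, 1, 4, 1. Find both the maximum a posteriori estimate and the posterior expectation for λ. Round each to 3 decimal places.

Σ counts = 27. Posterior: Gamma(shape = 4.8+27 = 31.8, rate = 2.5+9 = 11.5).
Mode = (α−1)/β = 30.8/11.5 = 2.678.
Mean = α/β = 31.8/11.5 = 2.765.

maximum a posteriori estimate = 2.678, posterior expectation = 2.765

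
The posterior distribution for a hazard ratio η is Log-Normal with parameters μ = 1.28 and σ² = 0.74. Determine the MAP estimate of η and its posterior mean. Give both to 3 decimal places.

MAP: 1.716. Posterior mean: 5.207.

Mode = exp(μ − σ²) = exp(0.54) = 1.716.
Mean = exp(μ + σ²/2) = exp(1.650) = 5.207.
Mean > mode: the posterior has a right tail.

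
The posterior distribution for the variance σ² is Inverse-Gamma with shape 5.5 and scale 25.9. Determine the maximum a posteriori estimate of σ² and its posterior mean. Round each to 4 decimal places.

MAP = 3.9846, posterior mean = 5.7556

Mode = β/(α+1) = 25.9/6.5 = 3.9846.
Mean = β/(α−1) = 25.9/4.5 = 5.7556.
Mean > mode: the posterior has a right tail.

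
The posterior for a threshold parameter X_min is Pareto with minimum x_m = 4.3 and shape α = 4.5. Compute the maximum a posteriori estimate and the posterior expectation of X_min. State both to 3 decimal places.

The Pareto density is strictly decreasing on [x_m, ∞), so the mode is x_m = 4.300.
Mean = α·x_m/(α−1) = 4.5·4.3/3.5 = 5.529.
Mean > mode: the posterior has a right tail.

MAP: 4.300. Posterior mean: 5.529.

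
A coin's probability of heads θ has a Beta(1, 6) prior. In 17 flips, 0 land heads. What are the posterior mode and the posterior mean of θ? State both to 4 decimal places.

MAP = 0.0000, posterior mean = 0.0417

Posterior: Beta(1+0, 6+17) = Beta(1, 23).
Since α = 1 ≤ 1 and β > 1, the Beta density is monotone decreasing on [0,1]; the mode is at 0.
Mean = 1/(1+23) = 0.0417.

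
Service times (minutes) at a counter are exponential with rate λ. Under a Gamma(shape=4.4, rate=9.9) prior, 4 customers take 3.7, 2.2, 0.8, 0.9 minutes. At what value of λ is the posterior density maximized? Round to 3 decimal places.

0.423

Σ times = 7.6. Posterior: Gamma(shape = 4.4+4 = 8.4, rate = 9.9+7.6 = 17.5).
Mode = (α−1)/β = 7.4/17.5 = 0.423.
Mean = α/β = 8.4/17.5 = 0.480.
This is the posterior mode — the MAP estimate.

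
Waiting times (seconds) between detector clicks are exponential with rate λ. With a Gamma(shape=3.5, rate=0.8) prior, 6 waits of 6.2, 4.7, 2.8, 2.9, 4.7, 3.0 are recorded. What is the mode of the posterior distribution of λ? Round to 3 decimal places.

0.339

Σ times = 24.3. Posterior: Gamma(shape = 3.5+6 = 9.5, rate = 0.8+24.3 = 25.1).
Mode = (α−1)/β = 8.5/25.1 = 0.339.
Mean = α/β = 9.5/25.1 = 0.378.
This is the posterior mode — the MAP estimate.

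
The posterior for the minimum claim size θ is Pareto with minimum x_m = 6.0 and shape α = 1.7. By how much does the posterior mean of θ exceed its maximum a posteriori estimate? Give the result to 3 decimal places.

8.571

The Pareto density is strictly decreasing on [x_m, ∞), so the mode is x_m = 6.000.
Mean = α·x_m/(α−1) = 1.7·6.0/0.7 = 14.571.
Difference = 14.571 − 6.000 = 8.571.
The mean is pulled above the mode by the posterior's right skew.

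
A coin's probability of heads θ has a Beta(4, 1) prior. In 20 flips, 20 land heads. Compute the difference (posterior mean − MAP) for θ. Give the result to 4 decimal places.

Posterior: Beta(4+20, 1+0) = Beta(24, 1).
Since β = 1 ≤ 1 and α > 1, the Beta density is monotone increasing on [0,1]; the mode is at 1.
Mean = 24/(24+1) = 0.9600.
Difference = 0.9600 − 1.0000 = -0.0400.

-0.0400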